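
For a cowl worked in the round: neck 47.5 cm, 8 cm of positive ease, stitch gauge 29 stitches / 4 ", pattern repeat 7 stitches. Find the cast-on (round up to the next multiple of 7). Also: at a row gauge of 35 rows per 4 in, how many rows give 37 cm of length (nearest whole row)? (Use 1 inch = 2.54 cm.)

Cast on 161 stitches; work 127 rows.

Finished = 47.5 + 8 = 55.5 cm.
55.5 cm × 1/2.54 = 21.85 inches.
29/4 = 7.25 sts per in; 21.85 × 7.25 = 158.42 sts.
Next multiple of 7 → 161.
37 cm = 14.57 inches; × 8.75 = 127.46 → 127 rows.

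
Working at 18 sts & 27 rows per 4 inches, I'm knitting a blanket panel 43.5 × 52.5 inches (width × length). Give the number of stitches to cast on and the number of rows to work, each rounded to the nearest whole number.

Cast on 196 stitches and work 354 rows.

Stitch gauge = 18/4 = 4.5 sts/in; 43.5 × 4.5 = 195.75 → 196 sts.
Row gauge = 27/4 = 6.75 rows/in; 52.5 × 6.75 = 354.38 → 354 rows.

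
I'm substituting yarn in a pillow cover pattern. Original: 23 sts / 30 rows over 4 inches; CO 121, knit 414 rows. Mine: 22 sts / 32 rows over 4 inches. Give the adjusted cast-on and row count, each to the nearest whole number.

Cast on 116 stitches; work 442 rows.

Stitches: 121 × 22/23 = 115.74 → 116.
Rows: 414 × 32/30 = 441.60 → 442.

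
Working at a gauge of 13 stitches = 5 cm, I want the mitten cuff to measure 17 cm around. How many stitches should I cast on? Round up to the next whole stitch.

CO 45 sts.

13 stitches / 5 cm = 2.6 stitches per cm.
17 × 2.6 = 44.20 stitches.
Round up → 45.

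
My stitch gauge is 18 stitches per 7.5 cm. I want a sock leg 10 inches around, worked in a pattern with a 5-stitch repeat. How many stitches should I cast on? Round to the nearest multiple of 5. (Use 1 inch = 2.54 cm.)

60 stitches.

10 in = 10 × 2.54 = 25.40 cm.
18 / 7.5 = 2.4 sts/cm.
25.40 × 2.4 = 60.96 sts.
→ 60.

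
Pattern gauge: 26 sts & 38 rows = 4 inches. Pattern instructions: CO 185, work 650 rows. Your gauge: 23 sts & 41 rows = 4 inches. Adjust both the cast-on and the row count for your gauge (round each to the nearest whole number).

Stitches: 185 × 23/26 = 163.65 → 164.
Rows: 650 × 41/38 = 701.32 → 701.

Cast on 164 stitches; work 701 rows.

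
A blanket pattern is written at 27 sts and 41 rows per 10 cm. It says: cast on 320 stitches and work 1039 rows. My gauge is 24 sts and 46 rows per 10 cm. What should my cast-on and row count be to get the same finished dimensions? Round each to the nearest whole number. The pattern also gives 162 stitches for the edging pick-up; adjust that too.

Stitches: 320 × 24/27 = 284.44 → 284.
Rows: 1039 × 46/41 = 1165.71 → 1166.
edging pick-up: 162 × 24/27 = 144.00 → 144.

Cast on 284 stitches; work 1166 rows; edging pick-up 144 stitches.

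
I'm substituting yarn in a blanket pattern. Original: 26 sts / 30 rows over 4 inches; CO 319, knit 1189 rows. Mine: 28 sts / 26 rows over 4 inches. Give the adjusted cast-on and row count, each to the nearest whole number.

Cast on 344 stitches; work 1030 rows.

Stitches: 319 × 28/26 = 343.54 → 344.
Rows: 1189 × 26/30 = 1030.47 → 1030.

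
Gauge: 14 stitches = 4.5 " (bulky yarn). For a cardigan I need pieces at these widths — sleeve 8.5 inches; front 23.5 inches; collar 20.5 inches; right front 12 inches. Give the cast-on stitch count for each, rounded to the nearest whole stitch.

Rate = 14/4.5 = 3.111 sts per in.
sleeve: 8.5 × 3.111 = 26.44 → 26.
front: 23.5 × 3.111 = 73.11 → 73.
collar: 20.5 × 3.111 = 63.78 → 64.
right front: 12 × 3.111 = 37.33 → 37.

sleeve 26; front 73; collar 64; right front 37.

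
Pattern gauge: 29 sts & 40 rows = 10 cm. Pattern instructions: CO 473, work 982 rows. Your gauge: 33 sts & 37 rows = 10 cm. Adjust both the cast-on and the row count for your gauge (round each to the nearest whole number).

Cast on 538 stitches; work 908 rows.

Stitches: 473 × 33/29 = 538.24 → 538.
Rows: 982 × 37/40 = 908.35 → 908.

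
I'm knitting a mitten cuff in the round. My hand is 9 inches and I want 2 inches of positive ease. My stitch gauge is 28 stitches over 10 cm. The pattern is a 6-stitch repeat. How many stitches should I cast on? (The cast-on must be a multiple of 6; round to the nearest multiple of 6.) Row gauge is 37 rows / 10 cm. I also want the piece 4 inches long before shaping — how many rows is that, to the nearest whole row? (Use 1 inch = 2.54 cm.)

Finished = 9 + 2 = 11 inches.
11 inches × 2.54 = 27.94 cm.
28/10 = 2.8 sts per cm; 27.94 × 2.8 = 78.23 sts.
Nearest multiple of 6 → 78.
4 inches = 10.16 cm; × 3.7 = 37.59 → 38 rows.

Cast on 78 stitches; work 38 rows.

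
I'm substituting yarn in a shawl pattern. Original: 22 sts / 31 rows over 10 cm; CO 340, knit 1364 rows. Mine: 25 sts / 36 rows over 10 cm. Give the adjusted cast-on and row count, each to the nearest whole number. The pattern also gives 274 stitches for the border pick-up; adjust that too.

Cast on 386 stitches; work 1584 rows; border pick-up 311 stitches.

Stitches: 340 × 25/22 = 386.36 → 386.
Rows: 1364 × 36/31 = 1584.00 → 1584.
border pick-up: 274 × 25/22 = 311.36 → 311.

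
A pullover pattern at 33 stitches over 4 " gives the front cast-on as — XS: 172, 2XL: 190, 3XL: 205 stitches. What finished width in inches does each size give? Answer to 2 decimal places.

33/4 = 8.25 sts per in.
XS: 172 / 8.25 = 20.848 → 20.85 in.
2XL: 190 / 8.25 = 23.030 → 23.03 in.
3XL: 205 / 8.25 = 24.848 → 24.85 in.

XS 20.85 inches; 2XL 23.03 inches; 3XL 24.85 inches.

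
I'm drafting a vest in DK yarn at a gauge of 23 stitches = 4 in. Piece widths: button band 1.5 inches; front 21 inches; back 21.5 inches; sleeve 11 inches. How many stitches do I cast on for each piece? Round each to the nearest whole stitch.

button band 9; front 121; back 124; sleeve 63.

Rate = 23/4 = 5.75 sts per in.
button band: 1.5 × 5.75 = 8.62 → 9.
front: 21 × 5.75 = 120.75 → 121.
back: 21.5 × 5.75 = 123.62 → 124.
sleeve: 11 × 5.75 = 63.25 → 63.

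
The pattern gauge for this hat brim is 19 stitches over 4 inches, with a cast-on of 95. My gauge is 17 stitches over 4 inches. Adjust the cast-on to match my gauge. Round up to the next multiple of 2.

Scale factor = 17 / 19 = 0.895.
95 × 17 / 19 = 85.00 sts.
→ 86 sts.

Cast on 86 stitches.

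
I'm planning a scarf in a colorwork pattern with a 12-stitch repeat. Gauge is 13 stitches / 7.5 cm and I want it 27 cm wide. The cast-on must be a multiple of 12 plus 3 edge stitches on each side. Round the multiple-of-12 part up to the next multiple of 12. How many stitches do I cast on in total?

13 / 7.5 = 1.733 sts per cm.
27 × 1.733 = 46.80 sts.
Less 6 edge sts → 40.80 for the repeat.
Next multiple of 12: 48.
Add back 6 edge sts → 54.

54 stitches.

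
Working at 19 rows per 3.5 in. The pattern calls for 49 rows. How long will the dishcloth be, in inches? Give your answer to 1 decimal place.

9.0 inches.

19 rows / 3.5 inch = 5.429 rows per inch.
49 / 5.429 = 9.03 inches.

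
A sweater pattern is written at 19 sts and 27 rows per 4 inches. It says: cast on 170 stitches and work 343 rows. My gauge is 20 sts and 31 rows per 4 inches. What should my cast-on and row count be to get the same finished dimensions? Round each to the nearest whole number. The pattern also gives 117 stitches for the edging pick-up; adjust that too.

Stitches: 170 × 20/19 = 178.95 → 179.
Rows: 343 × 31/27 = 393.81 → 394.
edging pick-up: 117 × 20/19 = 123.16 → 123.

Cast on 179 stitches; work 394 rows; edging pick-up 123 stitches.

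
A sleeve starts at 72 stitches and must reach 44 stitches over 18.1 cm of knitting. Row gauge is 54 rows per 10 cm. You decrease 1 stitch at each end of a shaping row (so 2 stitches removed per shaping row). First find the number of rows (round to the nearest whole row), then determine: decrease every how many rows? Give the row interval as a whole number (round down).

Rows = 18.1 × 5.4 = 97.7 → 98 rows.
Stitches to remove: 28 → 14 shaping rows (at 2 st each).
98 / 14 = 7.00 → every 7 rows.

Decrease every 7th row.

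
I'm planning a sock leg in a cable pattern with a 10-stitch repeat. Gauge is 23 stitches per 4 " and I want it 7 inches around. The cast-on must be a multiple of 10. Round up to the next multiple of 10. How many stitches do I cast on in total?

23 / 4 = 5.75 sts per inch.
7 × 5.75 = 40.25 sts.
Next multiple of 10: 50.

50 stitches.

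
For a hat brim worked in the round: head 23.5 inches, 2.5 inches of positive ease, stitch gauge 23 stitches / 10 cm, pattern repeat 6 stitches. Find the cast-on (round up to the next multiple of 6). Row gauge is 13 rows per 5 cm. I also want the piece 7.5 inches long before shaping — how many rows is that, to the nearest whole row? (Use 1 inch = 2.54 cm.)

Finished = 23.5 + 2.5 = 26 inches.
26 inches × 2.54 = 66.04 cm.
23/10 = 2.3 sts per cm; 66.04 × 2.3 = 151.89 sts.
Next multiple of 6 → 156.
7.5 inches = 19.05 cm; × 2.6 = 49.53 → 50 rows.

Cast on 156 stitches; work 50 rows.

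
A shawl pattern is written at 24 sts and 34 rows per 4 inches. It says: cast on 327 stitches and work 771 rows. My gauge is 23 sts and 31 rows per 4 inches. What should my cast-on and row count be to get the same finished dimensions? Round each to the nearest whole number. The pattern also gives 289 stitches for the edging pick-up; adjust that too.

Cast on 313 stitches; work 703 rows; edging pick-up 277 stitches.

Stitches: 327 × 23/24 = 313.38 → 313.
Rows: 771 × 31/34 = 702.97 → 703.
edging pick-up: 289 × 23/24 = 276.96 → 277.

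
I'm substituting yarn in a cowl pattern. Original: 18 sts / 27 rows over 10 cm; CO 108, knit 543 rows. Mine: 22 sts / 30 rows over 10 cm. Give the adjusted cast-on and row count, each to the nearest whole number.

Cast on 132 stitches; work 603 rows.

Stitches: 108 × 22/18 = 132.00 → 132.
Rows: 543 × 30/27 = 603.33 → 603.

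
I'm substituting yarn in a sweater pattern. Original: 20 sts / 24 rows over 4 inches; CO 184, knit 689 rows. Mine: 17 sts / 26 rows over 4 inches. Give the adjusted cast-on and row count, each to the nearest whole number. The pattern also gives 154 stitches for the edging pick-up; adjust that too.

Stitches: 184 × 17/20 = 156.40 → 156.
Rows: 689 × 26/24 = 746.42 → 746.
edging pick-up: 154 × 17/20 = 130.90 → 131.

Cast on 156 stitches; work 746 rows; edging pick-up 131 stitches.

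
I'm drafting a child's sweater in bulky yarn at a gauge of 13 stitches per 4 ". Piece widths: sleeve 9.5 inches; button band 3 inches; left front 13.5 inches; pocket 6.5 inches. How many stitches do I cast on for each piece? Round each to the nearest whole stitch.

sleeve 31; button band 10; left front 44; pocket 21.

Rate = 13/4 = 3.25 sts per in.
sleeve: 9.5 × 3.25 = 30.88 → 31.
button band: 3 × 3.25 = 9.75 → 10.
left front: 13.5 × 3.25 = 43.88 → 44.
pocket: 6.5 × 3.25 = 21.12 → 21.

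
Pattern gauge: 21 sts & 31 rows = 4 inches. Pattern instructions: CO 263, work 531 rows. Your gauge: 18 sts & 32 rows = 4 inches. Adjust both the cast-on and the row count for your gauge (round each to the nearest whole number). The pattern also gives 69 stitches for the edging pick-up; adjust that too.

Cast on 225 stitches; work 548 rows; edging pick-up 59 stitches.

Stitches: 263 × 18/21 = 225.43 → 225.
Rows: 531 × 32/31 = 548.13 → 548.
edging pick-up: 69 × 18/21 = 59.14 → 59.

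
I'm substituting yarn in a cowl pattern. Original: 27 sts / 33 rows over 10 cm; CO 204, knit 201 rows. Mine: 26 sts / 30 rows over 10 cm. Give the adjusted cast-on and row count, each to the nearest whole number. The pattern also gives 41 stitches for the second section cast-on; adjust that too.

Stitches: 204 × 26/27 = 196.44 → 196.
Rows: 201 × 30/33 = 182.73 → 183.
second section cast-on: 41 × 26/27 = 39.48 → 39.

Cast on 196 stitches; work 183 rows; second section cast-on 39 stitches.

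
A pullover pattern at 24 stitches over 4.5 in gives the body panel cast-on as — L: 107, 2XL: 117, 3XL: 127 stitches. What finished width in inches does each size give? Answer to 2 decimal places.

L 20.06 inches; 2XL 21.94 inches; 3XL 23.81 inches.

24/4.5 = 5.333 sts per in.
L: 107 / 5.333 = 20.062 → 20.06 in.
2XL: 117 / 5.333 = 21.938 → 21.94 in.
3XL: 127 / 5.333 = 23.812 → 23.81 in.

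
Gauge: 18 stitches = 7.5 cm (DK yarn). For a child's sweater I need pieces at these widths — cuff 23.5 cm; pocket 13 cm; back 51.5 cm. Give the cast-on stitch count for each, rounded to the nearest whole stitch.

cuff 56; pocket 31; back 124.

Rate = 18/7.5 = 2.4 sts per cm.
cuff: 23.5 × 2.4 = 56.40 → 56.
pocket: 13 × 2.4 = 31.20 → 31.
back: 51.5 × 2.4 = 123.60 → 124.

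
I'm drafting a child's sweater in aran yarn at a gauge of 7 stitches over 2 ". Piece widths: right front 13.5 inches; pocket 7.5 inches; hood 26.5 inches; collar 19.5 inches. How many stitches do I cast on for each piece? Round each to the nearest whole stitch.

Rate = 7/2 = 3.5 sts per in.
right front: 13.5 × 3.5 = 47.25 → 47.
pocket: 7.5 × 3.5 = 26.25 → 26.
hood: 26.5 × 3.5 = 92.75 → 93.
collar: 19.5 × 3.5 = 68.25 → 68.

right front 47; pocket 26; hood 93; collar 68.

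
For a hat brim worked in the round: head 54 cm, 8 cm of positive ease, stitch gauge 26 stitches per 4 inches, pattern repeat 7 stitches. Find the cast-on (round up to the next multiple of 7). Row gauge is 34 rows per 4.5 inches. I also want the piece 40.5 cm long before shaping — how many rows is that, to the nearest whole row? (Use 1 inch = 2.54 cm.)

Finished = 54 + 8 = 62 cm.
62 cm × 1/2.54 = 24.41 inches.
26/4 = 6.5 sts per in; 24.41 × 6.5 = 158.66 sts.
Next multiple of 7 → 161.
40.5 cm = 15.94 inches; × 7.556 = 120.47 → 120 rows.

Cast on 161 stitches; work 120 rows.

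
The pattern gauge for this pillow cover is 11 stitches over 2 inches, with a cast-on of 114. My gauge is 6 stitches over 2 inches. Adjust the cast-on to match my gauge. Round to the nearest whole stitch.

Scale factor = 6 / 11 = 0.545.
114 × 6 / 11 = 62.18 sts.
→ 62 sts.

CO 62 sts.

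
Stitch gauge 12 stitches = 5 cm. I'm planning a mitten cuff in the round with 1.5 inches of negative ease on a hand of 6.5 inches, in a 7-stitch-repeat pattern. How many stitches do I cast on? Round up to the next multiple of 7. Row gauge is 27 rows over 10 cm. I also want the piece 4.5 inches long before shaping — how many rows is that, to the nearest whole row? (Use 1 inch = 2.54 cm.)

Finished = 6.5 − 1.5 = 5 inches.
5 inches × 2.54 = 12.70 cm.
12/5 = 2.4 sts per cm; 12.70 × 2.4 = 30.48 sts.
Next multiple of 7 → 35.
4.5 inches = 11.43 cm; × 2.7 = 30.86 → 31 rows.

Cast on 35 stitches; work 31 rows.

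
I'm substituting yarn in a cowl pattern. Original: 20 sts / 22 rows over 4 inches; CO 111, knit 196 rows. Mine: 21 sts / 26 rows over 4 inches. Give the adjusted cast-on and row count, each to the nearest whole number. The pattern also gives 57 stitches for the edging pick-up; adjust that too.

Stitches: 111 × 21/20 = 116.55 → 117.
Rows: 196 × 26/22 = 231.64 → 232.
edging pick-up: 57 × 21/20 = 59.85 → 60.

Cast on 117 stitches; work 232 rows; edging pick-up 60 stitches.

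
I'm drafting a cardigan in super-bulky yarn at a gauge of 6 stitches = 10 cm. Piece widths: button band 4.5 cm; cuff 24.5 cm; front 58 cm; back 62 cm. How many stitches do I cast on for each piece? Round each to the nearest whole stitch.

button band 3; cuff 15; front 35; back 37.

Rate = 6/10 = 0.6 sts per cm.
button band: 4.5 × 0.6 = 2.70 → 3.
cuff: 24.5 × 0.6 = 14.70 → 15.
front: 58 × 0.6 = 34.80 → 35.
back: 62 × 0.6 = 37.20 → 37.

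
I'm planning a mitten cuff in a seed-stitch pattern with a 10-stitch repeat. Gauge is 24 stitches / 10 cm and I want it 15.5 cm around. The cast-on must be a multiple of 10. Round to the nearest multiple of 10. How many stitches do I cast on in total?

CO 40 sts.

24 / 10 = 2.4 sts per cm.
15.5 × 2.4 = 37.20 sts.
Nearest multiple of 10: 40.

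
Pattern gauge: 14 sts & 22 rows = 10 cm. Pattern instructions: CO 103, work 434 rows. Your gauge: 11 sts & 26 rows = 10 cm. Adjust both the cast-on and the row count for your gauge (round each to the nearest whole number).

Stitches: 103 × 11/14 = 80.93 → 81.
Rows: 434 × 26/22 = 512.91 → 513.

Cast on 81 stitches; work 513 rows.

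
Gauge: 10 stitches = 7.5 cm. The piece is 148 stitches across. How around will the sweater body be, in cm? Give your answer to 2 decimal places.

111.00 cm.

10 stitches / 7.5 cm = 1.333 stitches per cm.
148 / 1.333 = 111.000 cm.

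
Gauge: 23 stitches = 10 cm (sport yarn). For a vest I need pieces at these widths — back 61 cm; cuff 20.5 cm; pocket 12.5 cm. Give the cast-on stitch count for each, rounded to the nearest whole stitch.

Rate = 23/10 = 2.3 sts per cm.
back: 61 × 2.3 = 140.30 → 140.
cuff: 20.5 × 2.3 = 47.15 → 47.
pocket: 12.5 × 2.3 = 28.75 → 29.

back 140; cuff 47; pocket 29.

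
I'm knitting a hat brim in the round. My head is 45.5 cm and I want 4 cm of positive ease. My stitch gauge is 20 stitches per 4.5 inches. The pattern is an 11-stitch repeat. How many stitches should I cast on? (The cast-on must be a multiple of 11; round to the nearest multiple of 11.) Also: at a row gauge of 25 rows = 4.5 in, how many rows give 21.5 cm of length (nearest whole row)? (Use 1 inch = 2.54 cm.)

Finished = 45.5 + 4 = 49.5 cm.
49.5 cm × 1/2.54 = 19.49 inches.
20/4.5 = 4.444 sts per in; 19.49 × 4.444 = 86.61 sts.
Nearest multiple of 11 → 88.
21.5 cm = 8.46 inches; × 5.556 = 47.03 → 47 rows.

Cast on 88 stitches; work 47 rows.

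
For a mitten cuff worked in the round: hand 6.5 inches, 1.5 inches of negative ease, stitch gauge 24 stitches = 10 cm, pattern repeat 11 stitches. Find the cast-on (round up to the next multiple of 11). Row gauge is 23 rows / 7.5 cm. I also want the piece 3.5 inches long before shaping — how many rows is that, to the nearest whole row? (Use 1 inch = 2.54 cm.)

Finished = 6.5 − 1.5 = 5 inches.
5 inches × 2.54 = 12.70 cm.
24/10 = 2.4 sts per cm; 12.70 × 2.4 = 30.48 sts.
Next multiple of 11 → 33.
3.5 inches = 8.89 cm; × 3.067 = 27.26 → 27 rows.

Cast on 33 stitches; work 27 rows.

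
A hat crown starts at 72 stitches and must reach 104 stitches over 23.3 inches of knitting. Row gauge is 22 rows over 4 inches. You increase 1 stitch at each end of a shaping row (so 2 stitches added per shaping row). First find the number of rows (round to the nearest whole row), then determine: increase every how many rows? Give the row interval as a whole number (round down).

Increase every 8th row.

Rows = 23.3 × 5.5 = 128.2 → 128 rows.
Stitches to add: 32 → 16 shaping rows (at 2 st each).
128 / 16 = 8.00 → every 8 rows.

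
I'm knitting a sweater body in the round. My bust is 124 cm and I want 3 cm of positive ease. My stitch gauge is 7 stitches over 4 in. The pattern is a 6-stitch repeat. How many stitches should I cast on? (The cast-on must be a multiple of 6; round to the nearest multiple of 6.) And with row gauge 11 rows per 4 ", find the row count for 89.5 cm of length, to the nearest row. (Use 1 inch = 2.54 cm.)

Cast on 90 stitches; work 97 rows.

Finished = 124 + 3 = 127 cm.
127 cm × 1/2.54 = 50.00 inches.
7/4 = 1.75 sts per in; 50.00 × 1.75 = 87.50 sts.
Nearest multiple of 6 → 90.
89.5 cm = 35.24 inches; × 2.75 = 96.90 → 97 rows.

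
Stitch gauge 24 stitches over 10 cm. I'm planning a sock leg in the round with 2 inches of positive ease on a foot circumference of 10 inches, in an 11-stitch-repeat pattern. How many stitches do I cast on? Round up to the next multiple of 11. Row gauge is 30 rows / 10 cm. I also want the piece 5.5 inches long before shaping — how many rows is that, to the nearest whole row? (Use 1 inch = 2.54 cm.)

Finished = 10 + 2 = 12 inches.
12 inches × 2.54 = 30.48 cm.
24/10 = 2.4 sts per cm; 30.48 × 2.4 = 73.15 sts.
Next multiple of 11 → 77.
5.5 inches = 13.97 cm; × 3 = 41.91 → 42 rows.

Cast on 77 stitches; work 42 rows.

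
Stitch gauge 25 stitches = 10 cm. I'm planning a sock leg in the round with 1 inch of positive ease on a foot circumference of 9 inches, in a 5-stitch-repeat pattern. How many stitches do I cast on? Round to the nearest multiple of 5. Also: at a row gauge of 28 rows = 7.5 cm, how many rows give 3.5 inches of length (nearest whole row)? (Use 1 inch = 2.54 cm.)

Finished = 9 + 1 = 10 inches.
10 inches × 2.54 = 25.40 cm.
25/10 = 2.5 sts per cm; 25.40 × 2.5 = 63.50 sts.
Nearest multiple of 5 → 65.
3.5 inches = 8.89 cm; × 3.733 = 33.19 → 33 rows.

Cast on 65 stitches; work 33 rows.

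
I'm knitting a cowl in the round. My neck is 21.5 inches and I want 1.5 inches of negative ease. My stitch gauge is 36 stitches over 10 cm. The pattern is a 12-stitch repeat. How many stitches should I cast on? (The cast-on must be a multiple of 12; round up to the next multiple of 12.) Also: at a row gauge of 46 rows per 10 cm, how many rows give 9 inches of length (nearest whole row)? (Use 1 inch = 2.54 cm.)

Finished = 21.5 − 1.5 = 20 inches.
20 inches × 2.54 = 50.80 cm.
36/10 = 3.6 sts per cm; 50.80 × 3.6 = 182.88 sts.
Next multiple of 12 → 192.
9 inches = 22.86 cm; × 4.6 = 105.16 → 105 rows.

Cast on 192 stitches; work 105 rows.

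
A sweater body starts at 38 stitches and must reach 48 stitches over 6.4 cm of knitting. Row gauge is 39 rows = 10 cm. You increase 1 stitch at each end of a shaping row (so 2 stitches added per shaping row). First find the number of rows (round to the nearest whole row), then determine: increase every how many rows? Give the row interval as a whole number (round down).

Increase every 5th row.

Rows = 6.4 × 3.9 = 25.0 → 25 rows.
Stitches to add: 10 → 5 shaping rows (at 2 st each).
25 / 5 = 5.00 → every 5 rows.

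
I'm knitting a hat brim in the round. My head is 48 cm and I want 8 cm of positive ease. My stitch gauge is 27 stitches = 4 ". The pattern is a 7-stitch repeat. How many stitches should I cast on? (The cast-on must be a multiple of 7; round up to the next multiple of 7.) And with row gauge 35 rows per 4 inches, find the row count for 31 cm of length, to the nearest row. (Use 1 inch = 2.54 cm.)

Finished = 48 + 8 = 56 cm.
56 cm × 1/2.54 = 22.05 inches.
27/4 = 6.75 sts per in; 22.05 × 6.75 = 148.82 sts.
Next multiple of 7 → 154.
31 cm = 12.20 inches; × 8.75 = 106.79 → 107 rows.

Cast on 154 stitches; work 107 rows.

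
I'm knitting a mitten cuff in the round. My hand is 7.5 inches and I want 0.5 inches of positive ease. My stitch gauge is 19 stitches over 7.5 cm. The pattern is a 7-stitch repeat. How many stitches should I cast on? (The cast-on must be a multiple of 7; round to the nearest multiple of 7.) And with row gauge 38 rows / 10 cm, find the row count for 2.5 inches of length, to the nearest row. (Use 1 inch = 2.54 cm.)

Finished = 7.5 + 0.5 = 8 inches.
8 inches × 2.54 = 20.32 cm.
19/7.5 = 2.533 sts per cm; 20.32 × 2.533 = 51.48 sts.
Nearest multiple of 7 → 49.
2.5 inches = 6.35 cm; × 3.8 = 24.13 → 24 rows.

Cast on 49 stitches; work 24 rows.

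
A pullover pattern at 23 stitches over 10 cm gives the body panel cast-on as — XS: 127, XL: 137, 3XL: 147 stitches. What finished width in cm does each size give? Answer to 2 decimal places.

23/10 = 2.3 sts per cm.
XS: 127 / 2.3 = 55.217 → 55.22 cm.
XL: 137 / 2.3 = 59.565 → 59.57 cm.
3XL: 147 / 2.3 = 63.913 → 63.91 cm.

XS 55.22 cm; XL 59.57 cm; 3XL 63.91 cm.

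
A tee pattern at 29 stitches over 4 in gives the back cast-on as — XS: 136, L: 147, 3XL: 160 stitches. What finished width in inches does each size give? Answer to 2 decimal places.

XS 18.76 inches; L 20.28 inches; 3XL 22.07 inches.

29/4 = 7.25 sts per in.
XS: 136 / 7.25 = 18.759 → 18.76 in.
L: 147 / 7.25 = 20.276 → 20.28 in.
3XL: 160 / 7.25 = 22.069 → 22.07 in.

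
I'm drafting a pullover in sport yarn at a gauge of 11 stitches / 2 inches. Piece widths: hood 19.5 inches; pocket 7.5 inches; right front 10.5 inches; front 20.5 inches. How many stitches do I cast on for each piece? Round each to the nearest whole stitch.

Rate = 11/2 = 5.5 sts per in.
hood: 19.5 × 5.5 = 107.25 → 107.
pocket: 7.5 × 5.5 = 41.25 → 41.
right front: 10.5 × 5.5 = 57.75 → 58.
front: 20.5 × 5.5 = 112.75 → 113.

hood 107; pocket 41; right front 58; front 113.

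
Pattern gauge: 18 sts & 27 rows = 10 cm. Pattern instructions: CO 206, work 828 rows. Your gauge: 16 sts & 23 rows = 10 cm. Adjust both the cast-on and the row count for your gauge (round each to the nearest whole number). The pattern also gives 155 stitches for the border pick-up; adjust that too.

Cast on 183 stitches; work 705 rows; border pick-up 138 stitches.

Stitches: 206 × 16/18 = 183.11 → 183.
Rows: 828 × 23/27 = 705.33 → 705.
border pick-up: 155 × 16/18 = 137.78 → 138.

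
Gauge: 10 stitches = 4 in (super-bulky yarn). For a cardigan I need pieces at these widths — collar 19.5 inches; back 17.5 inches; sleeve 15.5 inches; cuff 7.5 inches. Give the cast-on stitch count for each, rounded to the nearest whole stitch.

Rate = 10/4 = 2.5 sts per in.
collar: 19.5 × 2.5 = 48.75 → 49.
back: 17.5 × 2.5 = 43.75 → 44.
sleeve: 15.5 × 2.5 = 38.75 → 39.
cuff: 7.5 × 2.5 = 18.75 → 19.

collar 49; back 44; sleeve 39; cuff 19.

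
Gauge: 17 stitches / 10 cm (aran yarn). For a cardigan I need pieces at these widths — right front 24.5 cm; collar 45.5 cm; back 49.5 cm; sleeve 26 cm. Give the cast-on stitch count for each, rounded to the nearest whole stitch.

Rate = 17/10 = 1.7 sts per cm.
right front: 24.5 × 1.7 = 41.65 → 42.
collar: 45.5 × 1.7 = 77.35 → 77.
back: 49.5 × 1.7 = 84.15 → 84.
sleeve: 26 × 1.7 = 44.20 → 44.

right front 42; collar 77; back 84; sleeve 44.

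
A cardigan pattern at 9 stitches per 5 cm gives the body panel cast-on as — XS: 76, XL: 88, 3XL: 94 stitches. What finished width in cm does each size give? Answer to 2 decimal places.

9/5 = 1.8 sts per cm.
XS: 76 / 1.8 = 42.222 → 42.22 cm.
XL: 88 / 1.8 = 48.889 → 48.89 cm.
3XL: 94 / 1.8 = 52.222 → 52.22 cm.

XS 42.22 cm; XL 48.89 cm; 3XL 52.22 cm.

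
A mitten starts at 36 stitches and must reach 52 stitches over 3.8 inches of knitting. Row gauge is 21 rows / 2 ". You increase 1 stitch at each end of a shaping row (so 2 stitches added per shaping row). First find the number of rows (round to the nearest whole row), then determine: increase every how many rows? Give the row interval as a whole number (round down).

Rows = 3.8 × 10.5 = 39.9 → 40 rows.
Stitches to add: 16 → 8 shaping rows (at 2 st each).
40 / 8 = 5.00 → every 5 rows.

Increase every 5th row.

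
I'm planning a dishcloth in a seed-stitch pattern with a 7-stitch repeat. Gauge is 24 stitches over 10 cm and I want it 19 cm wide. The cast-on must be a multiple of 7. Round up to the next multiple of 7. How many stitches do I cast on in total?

24 / 10 = 2.4 sts per cm.
19 × 2.4 = 45.60 sts.
Next multiple of 7: 49.

Cast on 49 stitches.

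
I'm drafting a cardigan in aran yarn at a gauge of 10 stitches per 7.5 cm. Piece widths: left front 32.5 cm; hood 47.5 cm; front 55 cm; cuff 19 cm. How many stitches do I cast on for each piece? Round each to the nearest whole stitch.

Rate = 10/7.5 = 1.333 sts per cm.
left front: 32.5 × 1.333 = 43.33 → 43.
hood: 47.5 × 1.333 = 63.33 → 63.
front: 55 × 1.333 = 73.33 → 73.
cuff: 19 × 1.333 = 25.33 → 25.

left front 43; hood 63; front 73; cuff 25.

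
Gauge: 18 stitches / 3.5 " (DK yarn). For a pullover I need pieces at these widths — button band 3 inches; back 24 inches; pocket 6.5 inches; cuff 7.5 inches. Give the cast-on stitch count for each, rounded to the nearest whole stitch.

Rate = 18/3.5 = 5.143 sts per in.
button band: 3 × 5.143 = 15.43 → 15.
back: 24 × 5.143 = 123.43 → 123.
pocket: 6.5 × 5.143 = 33.43 → 33.
cuff: 7.5 × 5.143 = 38.57 → 39.

button band 15; back 123; pocket 33; cuff 39.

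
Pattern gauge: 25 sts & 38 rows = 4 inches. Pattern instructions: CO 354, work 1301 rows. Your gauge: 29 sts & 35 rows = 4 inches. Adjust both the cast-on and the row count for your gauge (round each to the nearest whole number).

Stitches: 354 × 29/25 = 410.64 → 411.
Rows: 1301 × 35/38 = 1198.29 → 1198.

Cast on 411 stitches; work 1198 rows.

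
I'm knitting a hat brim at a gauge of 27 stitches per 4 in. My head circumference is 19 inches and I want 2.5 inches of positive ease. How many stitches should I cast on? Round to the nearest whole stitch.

Finished = 19 + 2.5 = 21.5 in.
27 / 4 = 6.75 sts per inch.
21.50 × 6.75 = 145.12 sts.
→ 145 sts.

Cast on 145 stitches.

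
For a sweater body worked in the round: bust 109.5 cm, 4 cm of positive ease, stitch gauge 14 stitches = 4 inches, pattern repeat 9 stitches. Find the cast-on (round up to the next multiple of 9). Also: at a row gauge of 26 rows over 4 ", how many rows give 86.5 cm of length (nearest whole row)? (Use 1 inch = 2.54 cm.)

Finished = 109.5 + 4 = 113.5 cm.
113.5 cm × 1/2.54 = 44.69 inches.
14/4 = 3.5 sts per in; 44.69 × 3.5 = 156.40 sts.
Next multiple of 9 → 162.
86.5 cm = 34.06 inches; × 6.5 = 221.36 → 221 rows.

Cast on 162 stitches; work 221 rows.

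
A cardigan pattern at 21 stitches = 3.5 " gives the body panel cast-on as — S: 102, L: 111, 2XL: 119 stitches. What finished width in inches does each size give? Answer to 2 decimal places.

S 17.00 inches; L 18.50 inches; 2XL 19.83 inches.

21/3.5 = 6 sts per in.
S: 102 / 6 = 17.000 → 17.00 in.
L: 111 / 6 = 18.500 → 18.50 in.
2XL: 119 / 6 = 19.833 → 19.83 in.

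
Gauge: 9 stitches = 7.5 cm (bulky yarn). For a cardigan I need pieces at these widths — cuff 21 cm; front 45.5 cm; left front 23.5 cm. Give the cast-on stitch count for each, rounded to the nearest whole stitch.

cuff 25; front 55; left front 28.

Rate = 9/7.5 = 1.2 sts per cm.
cuff: 21 × 1.2 = 25.20 → 25.
front: 45.5 × 1.2 = 54.60 → 55.
left front: 23.5 × 1.2 = 28.20 → 28.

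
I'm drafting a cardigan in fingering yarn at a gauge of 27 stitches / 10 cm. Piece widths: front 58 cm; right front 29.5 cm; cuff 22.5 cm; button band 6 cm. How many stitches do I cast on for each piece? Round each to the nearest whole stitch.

Rate = 27/10 = 2.7 sts per cm.
front: 58 × 2.7 = 156.60 → 157.
right front: 29.5 × 2.7 = 79.65 → 80.
cuff: 22.5 × 2.7 = 60.75 → 61.
button band: 6 × 2.7 = 16.20 → 16.

front 157; right front 80; cuff 61; button band 16.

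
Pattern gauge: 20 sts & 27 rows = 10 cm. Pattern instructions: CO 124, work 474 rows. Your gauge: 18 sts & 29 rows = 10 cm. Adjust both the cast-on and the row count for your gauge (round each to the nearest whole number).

Cast on 112 stitches; work 509 rows.

Stitches: 124 × 18/20 = 111.60 → 112.
Rows: 474 × 29/27 = 509.11 → 509.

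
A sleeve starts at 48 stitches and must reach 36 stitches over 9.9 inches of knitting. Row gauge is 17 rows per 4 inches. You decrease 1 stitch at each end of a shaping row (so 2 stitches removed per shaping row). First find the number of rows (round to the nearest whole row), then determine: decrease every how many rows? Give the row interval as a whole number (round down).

Rows = 9.9 × 4.25 = 42.1 → 42 rows.
Stitches to remove: 12 → 6 shaping rows (at 2 st each).
42 / 6 = 7.00 → every 7 rows.

Decrease every 7th row.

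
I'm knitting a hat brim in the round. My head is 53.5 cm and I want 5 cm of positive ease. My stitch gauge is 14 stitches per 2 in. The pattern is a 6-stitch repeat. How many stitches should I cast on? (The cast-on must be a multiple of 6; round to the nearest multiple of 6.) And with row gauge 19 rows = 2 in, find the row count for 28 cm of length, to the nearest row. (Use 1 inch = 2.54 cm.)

Cast on 162 stitches; work 105 rows.

Finished = 53.5 + 5 = 58.5 cm.
58.5 cm × 1/2.54 = 23.03 inches.
14/2 = 7 sts per in; 23.03 × 7 = 161.22 sts.
Nearest multiple of 6 → 162.
28 cm = 11.02 inches; × 9.5 = 104.72 → 105 rows.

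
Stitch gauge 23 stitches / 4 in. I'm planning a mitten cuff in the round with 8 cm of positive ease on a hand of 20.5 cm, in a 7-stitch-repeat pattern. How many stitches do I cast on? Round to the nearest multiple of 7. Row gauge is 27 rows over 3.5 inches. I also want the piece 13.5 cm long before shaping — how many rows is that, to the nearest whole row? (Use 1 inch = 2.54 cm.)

Finished = 20.5 + 8 = 28.5 cm.
28.5 cm × 1/2.54 = 11.22 inches.
23/4 = 5.75 sts per in; 11.22 × 5.75 = 64.52 sts.
Nearest multiple of 7 → 63.
13.5 cm = 5.31 inches; × 7.714 = 41.00 → 41 rows.

Cast on 63 stitches; work 41 rows.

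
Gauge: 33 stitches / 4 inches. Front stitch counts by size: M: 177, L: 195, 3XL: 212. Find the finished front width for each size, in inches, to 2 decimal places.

M 21.45 inches; L 23.64 inches; 3XL 25.70 inches.

33/4 = 8.25 sts per in.
M: 177 / 8.25 = 21.455 → 21.45 in.
L: 195 / 8.25 = 23.636 → 23.64 in.
3XL: 212 / 8.25 = 25.697 → 25.70 in.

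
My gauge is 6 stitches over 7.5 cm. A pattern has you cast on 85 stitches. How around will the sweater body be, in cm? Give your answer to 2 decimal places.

106.25 cm.

6 stitches / 7.5 cm = 0.8 stitches per cm.
85 / 0.8 = 106.250 cm.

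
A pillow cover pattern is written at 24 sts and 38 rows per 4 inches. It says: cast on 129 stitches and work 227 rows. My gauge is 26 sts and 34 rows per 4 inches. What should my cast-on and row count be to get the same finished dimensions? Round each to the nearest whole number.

Cast on 140 stitches; work 203 rows.

Stitches: 129 × 26/24 = 139.75 → 140.
Rows: 227 × 34/38 = 203.11 → 203.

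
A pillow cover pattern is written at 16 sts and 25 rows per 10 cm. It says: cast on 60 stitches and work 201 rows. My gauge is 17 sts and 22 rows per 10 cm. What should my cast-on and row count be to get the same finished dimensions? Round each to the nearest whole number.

Cast on 64 stitches; work 177 rows.

Stitches: 60 × 17/16 = 63.75 → 64.
Rows: 201 × 22/25 = 176.88 → 177.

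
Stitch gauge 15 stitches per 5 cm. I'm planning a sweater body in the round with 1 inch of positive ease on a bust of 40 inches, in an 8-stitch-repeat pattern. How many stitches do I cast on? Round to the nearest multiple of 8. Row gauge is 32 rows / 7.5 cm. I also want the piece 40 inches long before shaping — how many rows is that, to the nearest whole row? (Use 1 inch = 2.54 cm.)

Cast on 312 stitches; work 433 rows.

Finished = 40 + 1 = 41 inches.
41 inches × 2.54 = 104.14 cm.
15/5 = 3 sts per cm; 104.14 × 3 = 312.42 sts.
Nearest multiple of 8 → 312.
40 inches = 101.60 cm; × 4.267 = 433.49 → 433 rows.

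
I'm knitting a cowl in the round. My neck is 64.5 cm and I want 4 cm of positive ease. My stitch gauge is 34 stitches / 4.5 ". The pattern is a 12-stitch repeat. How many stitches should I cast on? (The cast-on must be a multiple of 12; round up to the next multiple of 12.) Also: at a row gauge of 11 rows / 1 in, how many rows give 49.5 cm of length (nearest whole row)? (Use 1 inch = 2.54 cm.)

Cast on 204 stitches; work 214 rows.

Finished = 64.5 + 4 = 68.5 cm.
68.5 cm × 1/2.54 = 26.97 inches.
34/4.5 = 7.556 sts per in; 26.97 × 7.556 = 203.76 sts.
Next multiple of 12 → 204.
49.5 cm = 19.49 inches; × 11 = 214.37 → 214 rows.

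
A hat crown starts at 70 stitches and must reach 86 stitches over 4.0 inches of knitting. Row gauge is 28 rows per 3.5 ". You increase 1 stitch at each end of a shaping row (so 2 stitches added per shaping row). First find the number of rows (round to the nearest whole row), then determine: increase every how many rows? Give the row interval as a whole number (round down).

Increase every 4th row.

Rows = 4.0 × 8 = 32.0 → 32 rows.
Stitches to add: 16 → 8 shaping rows (at 2 st each).
32 / 8 = 4.00 → every 4 rows.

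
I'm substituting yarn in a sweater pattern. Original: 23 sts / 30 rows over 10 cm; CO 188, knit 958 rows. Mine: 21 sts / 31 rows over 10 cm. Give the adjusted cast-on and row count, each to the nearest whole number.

Cast on 172 stitches; work 990 rows.

Stitches: 188 × 21/23 = 171.65 → 172.
Rows: 958 × 31/30 = 989.93 → 990.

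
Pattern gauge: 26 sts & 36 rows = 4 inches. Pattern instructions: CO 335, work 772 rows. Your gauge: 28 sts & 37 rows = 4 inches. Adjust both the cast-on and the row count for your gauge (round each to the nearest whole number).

Cast on 361 stitches; work 793 rows.

Stitches: 335 × 28/26 = 360.77 → 361.
Rows: 772 × 37/36 = 793.44 → 793.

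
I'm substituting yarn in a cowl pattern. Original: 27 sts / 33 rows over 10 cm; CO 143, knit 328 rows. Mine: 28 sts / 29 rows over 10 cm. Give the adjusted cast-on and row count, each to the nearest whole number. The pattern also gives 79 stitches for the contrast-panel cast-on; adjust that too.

Stitches: 143 × 28/27 = 148.30 → 148.
Rows: 328 × 29/33 = 288.24 → 288.
contrast-panel cast-on: 79 × 28/27 = 81.93 → 82.

Cast on 148 stitches; work 288 rows; contrast-panel cast-on 82 stitches.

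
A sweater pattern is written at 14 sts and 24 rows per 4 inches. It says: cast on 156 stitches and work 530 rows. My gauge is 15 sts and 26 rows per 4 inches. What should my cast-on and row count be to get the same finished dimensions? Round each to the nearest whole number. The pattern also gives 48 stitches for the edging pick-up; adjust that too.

Cast on 167 stitches; work 574 rows; edging pick-up 51 stitches.

Stitches: 156 × 15/14 = 167.14 → 167.
Rows: 530 × 26/24 = 574.17 → 574.
edging pick-up: 48 × 15/14 = 51.43 → 51.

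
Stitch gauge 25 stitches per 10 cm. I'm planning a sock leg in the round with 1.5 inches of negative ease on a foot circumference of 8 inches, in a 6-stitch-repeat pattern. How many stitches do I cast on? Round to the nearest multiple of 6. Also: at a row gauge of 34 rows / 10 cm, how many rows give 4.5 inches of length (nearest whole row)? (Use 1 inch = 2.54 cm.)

Cast on 42 stitches; work 39 rows.

Finished = 8 − 1.5 = 6.5 inches.
6.5 inches × 2.54 = 16.51 cm.
25/10 = 2.5 sts per cm; 16.51 × 2.5 = 41.27 sts.
Nearest multiple of 6 → 42.
4.5 inches = 11.43 cm; × 3.4 = 38.86 → 39 rows.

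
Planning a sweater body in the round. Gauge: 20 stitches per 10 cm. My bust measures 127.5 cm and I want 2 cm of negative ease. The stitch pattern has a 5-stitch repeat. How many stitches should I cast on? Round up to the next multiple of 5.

CO 255 sts.

Finished = 127.5 − 2 = 125.5 cm.
20 / 10 = 2 sts/cm.
125.5 × 2 = 251.00 sts.
Next multiple of 5: 255.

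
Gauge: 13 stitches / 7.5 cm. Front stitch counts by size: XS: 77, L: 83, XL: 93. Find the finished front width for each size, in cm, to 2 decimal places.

XS 44.42 cm; L 47.88 cm; XL 53.65 cm.

13/7.5 = 1.733 sts per cm.
XS: 77 / 1.733 = 44.423 → 44.42 cm.
L: 83 / 1.733 = 47.885 → 47.88 cm.
XL: 93 / 1.733 = 53.654 → 53.65 cm.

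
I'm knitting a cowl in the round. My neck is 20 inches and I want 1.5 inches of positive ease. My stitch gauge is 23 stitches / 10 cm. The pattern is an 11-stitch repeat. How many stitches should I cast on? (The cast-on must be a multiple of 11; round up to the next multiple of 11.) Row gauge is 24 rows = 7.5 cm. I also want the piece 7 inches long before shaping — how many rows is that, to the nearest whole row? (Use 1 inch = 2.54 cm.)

Finished = 20 + 1.5 = 21.5 inches.
21.5 inches × 2.54 = 54.61 cm.
23/10 = 2.3 sts per cm; 54.61 × 2.3 = 125.60 sts.
Next multiple of 11 → 132.
7 inches = 17.78 cm; × 3.2 = 56.90 → 57 rows.

Cast on 132 stitches; work 57 rows.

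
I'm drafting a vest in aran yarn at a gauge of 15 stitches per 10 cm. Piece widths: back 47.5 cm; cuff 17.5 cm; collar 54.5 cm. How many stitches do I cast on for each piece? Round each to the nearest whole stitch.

back 71; cuff 26; collar 82.

Rate = 15/10 = 1.5 sts per cm.
back: 47.5 × 1.5 = 71.25 → 71.
cuff: 17.5 × 1.5 = 26.25 → 26.
collar: 54.5 × 1.5 = 81.75 → 82.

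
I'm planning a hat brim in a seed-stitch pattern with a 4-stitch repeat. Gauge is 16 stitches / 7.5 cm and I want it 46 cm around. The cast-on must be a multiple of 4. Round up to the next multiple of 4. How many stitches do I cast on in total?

100 stitches.

16 / 7.5 = 2.133 sts per cm.
46 × 2.133 = 98.13 sts.
Next multiple of 4: 100.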